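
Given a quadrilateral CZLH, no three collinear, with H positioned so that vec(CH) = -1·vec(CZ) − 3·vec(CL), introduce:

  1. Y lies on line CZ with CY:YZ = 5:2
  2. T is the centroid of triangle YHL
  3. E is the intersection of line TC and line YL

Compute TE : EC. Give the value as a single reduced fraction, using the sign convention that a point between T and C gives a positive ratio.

Assign C = (0, 0), Z = (1, 0), L = (0, 1), H = (-1, -3) — the answer is frame-independent, so this choice is without loss of generality.
1. Y lies on line CZ with CY:YZ = 5:2 ⇒ Y = (5/7, 0)
2. T is the centroid of triangle YHL ⇒ T = (-2/21, -2/3)
3. E is the intersection of line TC and line YL ⇒ E = (5/42, 5/6)
E = T + t·(C−T) with t = 9/4, so TE:EC = t:(1−t) = 9/4:-5/4

TE:EC = -9/5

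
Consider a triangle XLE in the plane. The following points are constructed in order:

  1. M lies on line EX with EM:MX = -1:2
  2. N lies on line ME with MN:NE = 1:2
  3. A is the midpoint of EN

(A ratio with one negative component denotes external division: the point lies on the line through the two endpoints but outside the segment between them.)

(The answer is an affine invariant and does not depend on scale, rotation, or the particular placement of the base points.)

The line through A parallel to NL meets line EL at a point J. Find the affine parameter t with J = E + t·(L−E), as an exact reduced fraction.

Assign X = (0, 0), L = (1, 0), E = (0, 1) — the answer is frame-independent, so this choice is without loss of generality.
1. M lies on line EX with EM:MX = -1:2 ⇒ M = (0, 2)
2. N lies on line ME with MN:NE = 1:2 ⇒ N = (0, 5/3)
3. A is the midpoint of EN ⇒ A = (0, 4/3)
through A parallel to NL: direction (1, -5/3); meets EL at J = (1/2, 1/2)
J = E + t·(L−E) with t = 1/2

t = 1/2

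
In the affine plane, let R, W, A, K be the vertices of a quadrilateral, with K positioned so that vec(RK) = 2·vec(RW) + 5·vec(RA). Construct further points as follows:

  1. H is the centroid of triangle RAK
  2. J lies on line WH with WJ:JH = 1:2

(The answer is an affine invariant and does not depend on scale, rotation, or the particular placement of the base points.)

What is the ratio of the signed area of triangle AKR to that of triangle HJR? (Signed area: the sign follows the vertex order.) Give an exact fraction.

Set R = (0, 0), W = (1, 0), A = (0, 1), K = (2, 5); any affine frame gives the same invariant.
1. H is the centroid of triangle RAK ⇒ H = (2/3, 2)
2. J lies on line WH with WJ:JH = 1:2 ⇒ J = (8/9, 2/3)
2·[AKR] = -2, 2·[HJR] = -4/3
[AKR]:[HJR] = -2:-4/3 = 3/2

[AKR]:[HJR] = 3/2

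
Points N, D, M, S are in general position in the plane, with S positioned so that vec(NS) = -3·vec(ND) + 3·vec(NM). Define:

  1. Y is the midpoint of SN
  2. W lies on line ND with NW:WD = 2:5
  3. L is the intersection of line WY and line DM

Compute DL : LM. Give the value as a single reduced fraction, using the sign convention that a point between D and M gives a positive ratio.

Choose coordinates N = (0, 0), D = (1, 0), M = (0, 1), S = (-3, 3).
1. Y is the midpoint of SN ⇒ Y = (-3/2, 3/2)
2. W lies on line ND with NW:WD = 2:5 ⇒ W = (2/7, 0)
3. L is the intersection of line WY and line DM ⇒ L = (19/4, -15/4)
L = D + t·(M−D) with t = -15/4, so DL:LM = t:(1−t) = -15/4:19/4

DL:LM = -15/19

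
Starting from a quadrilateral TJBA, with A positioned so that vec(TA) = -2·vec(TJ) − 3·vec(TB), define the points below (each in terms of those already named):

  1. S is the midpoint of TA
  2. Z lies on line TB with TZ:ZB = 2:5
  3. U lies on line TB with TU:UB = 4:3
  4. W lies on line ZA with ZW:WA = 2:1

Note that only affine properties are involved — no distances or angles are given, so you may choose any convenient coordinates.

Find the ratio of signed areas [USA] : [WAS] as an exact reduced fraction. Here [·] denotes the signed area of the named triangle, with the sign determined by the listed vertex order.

Set T = (0, 0), J = (1, 0), B = (0, 1), A = (-2, -3); any affine frame gives the same invariant.
1. S is the midpoint of TA ⇒ S = (-1, -3/2)
2. Z lies on line TB with TZ:ZB = 2:5 ⇒ Z = (0, 2/7)
3. U lies on line TB with TU:UB = 4:3 ⇒ U = (0, 4/7)
4. W lies on line ZA with ZW:WA = 2:1 ⇒ W = (-4/3, -40/21)
2·[USA] = -4/7, 2·[WAS] = 2/21
[USA]:[WAS] = -4/7:2/21 = -6

[USA]:[WAS] = -6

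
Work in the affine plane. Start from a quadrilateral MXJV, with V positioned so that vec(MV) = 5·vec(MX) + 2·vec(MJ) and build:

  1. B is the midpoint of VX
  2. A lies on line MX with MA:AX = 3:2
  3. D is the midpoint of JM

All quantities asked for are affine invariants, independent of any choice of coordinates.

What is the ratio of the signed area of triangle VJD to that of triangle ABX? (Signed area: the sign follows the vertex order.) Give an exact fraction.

[VJD]:[ABX] = -25/4

Work in coordinates with M = (0, 0), X = (1, 0), J = (0, 1), V = (5, 2).
1. B is the midpoint of VX ⇒ B = (3, 1)
2. A lies on line MX with MA:AX = 3:2 ⇒ A = (3/5, 0)
3. D is the midpoint of JM ⇒ D = (0, 1/2)
2·[VJD] = 5/2, 2·[ABX] = -2/5
[VJD]:[ABX] = 5/2:-2/5 = -25/4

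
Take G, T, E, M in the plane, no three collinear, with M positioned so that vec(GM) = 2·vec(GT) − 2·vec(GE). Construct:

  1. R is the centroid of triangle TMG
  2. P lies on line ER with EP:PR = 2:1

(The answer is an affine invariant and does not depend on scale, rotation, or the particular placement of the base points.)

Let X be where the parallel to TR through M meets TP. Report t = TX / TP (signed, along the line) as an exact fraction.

t = -3

Choose coordinates G = (0, 0), T = (1, 0), E = (0, 1), M = (2, -2).
1. R is the centroid of triangle TMG ⇒ R = (1, -2/3)
2. P lies on line ER with EP:PR = 2:1 ⇒ P = (2/3, -1/9)
through M parallel to TR: direction (0, -2/3); meets TP at X = (2, 1/3)
X = T + t·(P−T) with t = -3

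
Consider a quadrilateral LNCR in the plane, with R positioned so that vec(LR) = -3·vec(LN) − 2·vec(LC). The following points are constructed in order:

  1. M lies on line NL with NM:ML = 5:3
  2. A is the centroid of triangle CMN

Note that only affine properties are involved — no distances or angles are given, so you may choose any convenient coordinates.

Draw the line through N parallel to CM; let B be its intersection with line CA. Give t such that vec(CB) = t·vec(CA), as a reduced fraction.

t = 3

Work in coordinates with L = (0, 0), N = (1, 0), C = (0, 1), R = (-3, -2).
1. M lies on line NL with NM:ML = 5:3 ⇒ M = (3/8, 0)
2. A is the centroid of triangle CMN ⇒ A = (11/24, 1/3)
through N parallel to CM: direction (3/8, -1); meets CA at B = (11/8, -1)
B = C + t·(A−C) with t = 3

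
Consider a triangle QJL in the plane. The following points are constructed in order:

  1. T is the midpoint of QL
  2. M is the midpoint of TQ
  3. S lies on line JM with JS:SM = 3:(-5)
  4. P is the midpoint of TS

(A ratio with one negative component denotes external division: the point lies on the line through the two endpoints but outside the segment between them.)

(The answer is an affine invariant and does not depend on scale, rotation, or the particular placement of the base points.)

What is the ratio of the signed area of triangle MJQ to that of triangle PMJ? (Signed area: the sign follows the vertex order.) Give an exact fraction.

Set Q = (0, 0), J = (1, 0), L = (0, 1); any affine frame gives the same invariant.
1. T is the midpoint of QL ⇒ T = (0, 1/2)
2. M is the midpoint of TQ ⇒ M = (0, 1/4)
3. S lies on line JM with JS:SM = 3:(-5) ⇒ S = (5/2, -3/8)
4. P is the midpoint of TS ⇒ P = (5/4, 1/16)
2·[MJQ] = -1/4, 2·[PMJ] = 1/8
[MJQ]:[PMJ] = -1/4:1/8 = -2

[MJQ]:[PMJ] = -2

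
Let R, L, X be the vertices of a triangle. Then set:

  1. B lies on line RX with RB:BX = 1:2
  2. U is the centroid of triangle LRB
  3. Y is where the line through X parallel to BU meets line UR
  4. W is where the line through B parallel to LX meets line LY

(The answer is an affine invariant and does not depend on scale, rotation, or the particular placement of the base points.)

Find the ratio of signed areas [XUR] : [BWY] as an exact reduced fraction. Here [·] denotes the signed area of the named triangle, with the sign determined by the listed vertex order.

Work in coordinates with R = (0, 0), L = (1, 0), X = (0, 1).
1. B lies on line RX with RB:BX = 1:2 ⇒ B = (0, 1/3)
2. U is the centroid of triangle LRB ⇒ U = (1/3, 1/9)
3. Y is where the line through X parallel to BU meets line UR ⇒ Y = (1, 1/3)
4. W is where the line through B parallel to LX meets line LY ⇒ W = (1, -2/3)
2·[XUR] = -1/3, 2·[BWY] = 1
[XUR]:[BWY] = -1/3:1 = -1/3

[XUR]:[BWY] = -1/3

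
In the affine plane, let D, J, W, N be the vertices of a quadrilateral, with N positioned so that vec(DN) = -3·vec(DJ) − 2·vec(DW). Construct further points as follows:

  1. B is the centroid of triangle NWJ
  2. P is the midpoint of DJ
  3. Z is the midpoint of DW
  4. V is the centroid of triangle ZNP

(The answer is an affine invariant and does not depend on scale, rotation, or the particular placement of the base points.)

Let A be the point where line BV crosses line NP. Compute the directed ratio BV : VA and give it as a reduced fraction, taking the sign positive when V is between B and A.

BV:VA = 3/11

Work in coordinates with D = (0, 0), J = (1, 0), W = (0, 1), N = (-3, -2).
1. B is the centroid of triangle NWJ ⇒ B = (-2/3, -1/3)
2. P is the midpoint of DJ ⇒ P = (1/2, 0)
3. Z is the midpoint of DW ⇒ Z = (0, 1/2)
4. V is the centroid of triangle ZNP ⇒ V = (-5/6, -1/2)
line BV meets NP at A = (-13/9, -10/9)
V = B + t·(A−B) with t = 3/14, so BV:VA = 3/14:11/14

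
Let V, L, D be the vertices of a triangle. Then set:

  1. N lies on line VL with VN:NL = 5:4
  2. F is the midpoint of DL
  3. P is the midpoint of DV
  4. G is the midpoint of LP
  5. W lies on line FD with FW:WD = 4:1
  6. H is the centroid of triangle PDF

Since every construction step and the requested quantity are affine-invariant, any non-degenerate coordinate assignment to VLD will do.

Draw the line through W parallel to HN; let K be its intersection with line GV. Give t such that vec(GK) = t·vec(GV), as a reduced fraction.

t = 1/31

Choose coordinates V = (0, 0), L = (1, 0), D = (0, 1).
1. N lies on line VL with VN:NL = 5:4 ⇒ N = (5/9, 0)
2. F is the midpoint of DL ⇒ F = (1/2, 1/2)
3. P is the midpoint of DV ⇒ P = (0, 1/2)
4. G is the midpoint of LP ⇒ G = (1/2, 1/4)
5. W lies on line FD with FW:WD = 4:1 ⇒ W = (1/10, 9/10)
6. H is the centroid of triangle PDF ⇒ H = (1/6, 2/3)
through W parallel to HN: direction (7/18, -2/3); meets GV at K = (15/31, 15/62)
K = G + t·(V−G) with t = 1/31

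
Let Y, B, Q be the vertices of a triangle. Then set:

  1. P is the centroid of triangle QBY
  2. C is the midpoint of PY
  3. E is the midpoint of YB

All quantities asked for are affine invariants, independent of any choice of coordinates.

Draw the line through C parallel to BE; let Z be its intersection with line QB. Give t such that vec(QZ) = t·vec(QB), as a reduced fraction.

t = 5/6

Work in coordinates with Y = (0, 0), B = (1, 0), Q = (0, 1).
1. P is the centroid of triangle QBY ⇒ P = (1/3, 1/3)
2. C is the midpoint of PY ⇒ C = (1/6, 1/6)
3. E is the midpoint of YB ⇒ E = (1/2, 0)
through C parallel to BE: direction (-1/2, 0); meets QB at Z = (5/6, 1/6)
Z = Q + t·(B−Q) with t = 5/6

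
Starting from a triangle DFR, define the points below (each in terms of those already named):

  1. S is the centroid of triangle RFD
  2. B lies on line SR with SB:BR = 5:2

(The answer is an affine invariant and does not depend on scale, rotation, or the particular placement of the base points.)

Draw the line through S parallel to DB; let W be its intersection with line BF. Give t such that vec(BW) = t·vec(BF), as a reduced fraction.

t = 5/17

Choose coordinates D = (0, 0), F = (1, 0), R = (0, 1).
1. S is the centroid of triangle RFD ⇒ S = (1/3, 1/3)
2. B lies on line SR with SB:BR = 5:2 ⇒ B = (2/21, 17/21)
through S parallel to DB: direction (2/21, 17/21); meets BF at W = (43/119, 4/7)
W = B + t·(F−B) with t = 5/17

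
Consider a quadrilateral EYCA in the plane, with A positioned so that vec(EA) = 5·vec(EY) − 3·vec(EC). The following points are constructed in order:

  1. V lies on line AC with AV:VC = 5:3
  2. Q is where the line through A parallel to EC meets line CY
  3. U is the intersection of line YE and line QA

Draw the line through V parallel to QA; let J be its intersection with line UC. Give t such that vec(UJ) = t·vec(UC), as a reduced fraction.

Assign E = (0, 0), Y = (1, 0), C = (0, 1), A = (5, -3) — the answer is frame-independent, so this choice is without loss of generality.
1. V lies on line AC with AV:VC = 5:3 ⇒ V = (15/8, -1/2)
2. Q is where the line through A parallel to EC meets line CY ⇒ Q = (5, -4)
3. U is the intersection of line YE and line QA ⇒ U = (5, 0)
through V parallel to QA: direction (0, 1); meets UC at J = (15/8, 5/8)
J = U + t·(C−U) with t = 5/8

t = 5/8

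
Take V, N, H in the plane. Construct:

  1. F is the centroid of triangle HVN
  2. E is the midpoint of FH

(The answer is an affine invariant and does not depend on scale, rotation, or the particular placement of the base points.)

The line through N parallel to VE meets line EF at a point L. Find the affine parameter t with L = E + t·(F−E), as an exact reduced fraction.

t = 4

Work in coordinates with V = (0, 0), N = (1, 0), H = (0, 1).
1. F is the centroid of triangle HVN ⇒ F = (1/3, 1/3)
2. E is the midpoint of FH ⇒ E = (1/6, 2/3)
through N parallel to VE: direction (1/6, 2/3); meets EF at L = (5/6, -2/3)
L = E + t·(F−E) with t = 4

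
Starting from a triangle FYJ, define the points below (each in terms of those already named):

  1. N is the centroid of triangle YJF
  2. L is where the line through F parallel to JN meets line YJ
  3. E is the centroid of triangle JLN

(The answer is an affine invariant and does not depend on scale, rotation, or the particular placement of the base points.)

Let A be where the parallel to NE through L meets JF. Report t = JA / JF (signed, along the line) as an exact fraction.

t = 2/5

Assign F = (0, 0), Y = (1, 0), J = (0, 1) — the answer is frame-independent, so this choice is without loss of generality.
1. N is the centroid of triangle YJF ⇒ N = (1/3, 1/3)
2. L is where the line through F parallel to JN meets line YJ ⇒ L = (-1, 2)
3. E is the centroid of triangle JLN ⇒ E = (-2/9, 10/9)
through L parallel to NE: direction (-5/9, 7/9); meets JF at A = (0, 3/5)
A = J + t·(F−J) with t = 2/5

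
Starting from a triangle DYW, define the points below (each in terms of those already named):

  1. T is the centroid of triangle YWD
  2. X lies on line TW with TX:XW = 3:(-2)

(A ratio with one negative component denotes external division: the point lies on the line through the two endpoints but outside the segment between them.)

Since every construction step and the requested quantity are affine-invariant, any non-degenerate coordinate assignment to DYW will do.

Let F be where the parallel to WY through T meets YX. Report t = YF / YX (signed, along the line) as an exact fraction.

t = -1/2

Assign D = (0, 0), Y = (1, 0), W = (0, 1) — the answer is frame-independent, so this choice is without loss of generality.
1. T is the centroid of triangle YWD ⇒ T = (1/3, 1/3)
2. X lies on line TW with TX:XW = 3:(-2) ⇒ X = (-2/3, 7/3)
through T parallel to WY: direction (1, -1); meets YX at F = (11/6, -7/6)
F = Y + t·(X−Y) with t = -1/2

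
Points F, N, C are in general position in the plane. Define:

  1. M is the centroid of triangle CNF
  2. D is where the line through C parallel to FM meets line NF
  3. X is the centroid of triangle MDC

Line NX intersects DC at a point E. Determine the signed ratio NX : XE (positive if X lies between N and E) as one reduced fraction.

Work in coordinates with F = (0, 0), N = (1, 0), C = (0, 1).
1. M is the centroid of triangle CNF ⇒ M = (1/3, 1/3)
2. D is where the line through C parallel to FM meets line NF ⇒ D = (-1, 0)
3. X is the centroid of triangle MDC ⇒ X = (-2/9, 4/9)
line NX meets DC at E = (-7/15, 8/15)
X = N + t·(E−N) with t = 5/6, so NX:XE = 5/6:1/6

NX:XE = 5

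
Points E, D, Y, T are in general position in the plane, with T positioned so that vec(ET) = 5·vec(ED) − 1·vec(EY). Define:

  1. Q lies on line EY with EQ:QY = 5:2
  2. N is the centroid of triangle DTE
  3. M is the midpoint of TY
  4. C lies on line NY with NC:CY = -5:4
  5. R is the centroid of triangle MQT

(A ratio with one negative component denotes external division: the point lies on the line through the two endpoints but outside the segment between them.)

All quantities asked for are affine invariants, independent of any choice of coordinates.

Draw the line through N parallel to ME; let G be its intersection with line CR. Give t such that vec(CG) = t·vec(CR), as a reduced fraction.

t = 28/27

Choose coordinates E = (0, 0), D = (1, 0), Y = (0, 1), T = (5, -1).
1. Q lies on line EY with EQ:QY = 5:2 ⇒ Q = (0, 5/7)
2. N is the centroid of triangle DTE ⇒ N = (2, -1/3)
3. M is the midpoint of TY ⇒ M = (5/2, 0)
4. C lies on line NY with NC:CY = -5:4 ⇒ C = (-8, 19/3)
5. R is the centroid of triangle MQT ⇒ R = (5/2, -2/21)
through N parallel to ME: direction (-5/2, 0); meets CR at G = (26/9, -1/3)
G = C + t·(R−C) with t = 28/27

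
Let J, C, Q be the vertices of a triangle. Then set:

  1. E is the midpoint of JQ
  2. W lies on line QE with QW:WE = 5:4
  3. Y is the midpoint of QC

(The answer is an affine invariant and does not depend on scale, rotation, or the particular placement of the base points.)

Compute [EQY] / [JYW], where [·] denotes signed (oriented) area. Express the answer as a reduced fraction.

Set J = (0, 0), C = (1, 0), Q = (0, 1); any affine frame gives the same invariant.
1. E is the midpoint of JQ ⇒ E = (0, 1/2)
2. W lies on line QE with QW:WE = 5:4 ⇒ W = (0, 13/18)
3. Y is the midpoint of QC ⇒ Y = (1/2, 1/2)
2·[EQY] = -1/4, 2·[JYW] = 13/36
[EQY]:[JYW] = -1/4:13/36 = -9/13

[EQY]:[JYW] = -9/13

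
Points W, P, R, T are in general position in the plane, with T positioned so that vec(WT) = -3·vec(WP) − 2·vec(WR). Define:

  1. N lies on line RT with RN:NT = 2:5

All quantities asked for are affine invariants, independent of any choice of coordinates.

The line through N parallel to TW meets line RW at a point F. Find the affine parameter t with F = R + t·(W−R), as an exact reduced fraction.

t = 2/7

Assign W = (0, 0), P = (1, 0), R = (0, 1), T = (-3, -2) — the answer is frame-independent, so this choice is without loss of generality.
1. N lies on line RT with RN:NT = 2:5 ⇒ N = (-6/7, 1/7)
through N parallel to TW: direction (3, 2); meets RW at F = (0, 5/7)
F = R + t·(W−R) with t = 2/7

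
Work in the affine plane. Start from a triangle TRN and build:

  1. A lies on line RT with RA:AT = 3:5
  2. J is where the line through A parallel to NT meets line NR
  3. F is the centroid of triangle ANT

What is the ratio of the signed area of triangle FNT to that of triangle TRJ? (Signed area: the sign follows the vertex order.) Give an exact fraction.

Work in coordinates with T = (0, 0), R = (1, 0), N = (0, 1).
1. A lies on line RT with RA:AT = 3:5 ⇒ A = (5/8, 0)
2. J is where the line through A parallel to NT meets line NR ⇒ J = (5/8, 3/8)
3. F is the centroid of triangle ANT ⇒ F = (5/24, 1/3)
2·[FNT] = 5/24, 2·[TRJ] = 3/8
[FNT]:[TRJ] = 5/24:3/8 = 5/9

[FNT]:[TRJ] = 5/9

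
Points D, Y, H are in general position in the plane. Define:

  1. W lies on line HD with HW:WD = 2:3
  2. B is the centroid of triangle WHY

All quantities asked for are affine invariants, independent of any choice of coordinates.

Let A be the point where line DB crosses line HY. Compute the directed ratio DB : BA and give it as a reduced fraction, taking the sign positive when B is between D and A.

Choose coordinates D = (0, 0), Y = (1, 0), H = (0, 1).
1. W lies on line HD with HW:WD = 2:3 ⇒ W = (0, 3/5)
2. B is the centroid of triangle WHY ⇒ B = (1/3, 8/15)
line DB meets HY at A = (5/13, 8/13)
B = D + t·(A−D) with t = 13/15, so DB:BA = 13/15:2/15

DB:BA = 13/2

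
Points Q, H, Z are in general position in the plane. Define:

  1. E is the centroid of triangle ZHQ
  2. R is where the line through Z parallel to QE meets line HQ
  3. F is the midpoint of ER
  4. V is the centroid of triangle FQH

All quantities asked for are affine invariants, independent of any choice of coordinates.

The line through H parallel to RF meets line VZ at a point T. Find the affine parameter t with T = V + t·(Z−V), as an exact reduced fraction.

Assign Q = (0, 0), H = (1, 0), Z = (0, 1) — the answer is frame-independent, so this choice is without loss of generality.
1. E is the centroid of triangle ZHQ ⇒ E = (1/3, 1/3)
2. R is where the line through Z parallel to QE meets line HQ ⇒ R = (-1, 0)
3. F is the midpoint of ER ⇒ F = (-1/3, 1/6)
4. V is the centroid of triangle FQH ⇒ V = (2/9, 1/18)
through H parallel to RF: direction (2/3, 1/6); meets VZ at T = (5/18, -13/72)
T = V + t·(Z−V) with t = -1/4

t = -1/4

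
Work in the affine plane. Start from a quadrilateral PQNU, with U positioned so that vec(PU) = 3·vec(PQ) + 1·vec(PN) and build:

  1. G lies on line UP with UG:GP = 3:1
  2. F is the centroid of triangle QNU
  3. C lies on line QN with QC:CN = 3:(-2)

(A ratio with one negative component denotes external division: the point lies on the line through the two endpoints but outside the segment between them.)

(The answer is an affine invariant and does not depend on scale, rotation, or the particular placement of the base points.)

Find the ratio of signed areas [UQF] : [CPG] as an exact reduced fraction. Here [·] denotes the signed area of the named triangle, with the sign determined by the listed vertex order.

Work in coordinates with P = (0, 0), Q = (1, 0), N = (0, 1), U = (3, 1).
1. G lies on line UP with UG:GP = 3:1 ⇒ G = (3/4, 1/4)
2. F is the centroid of triangle QNU ⇒ F = (4/3, 2/3)
3. C lies on line QN with QC:CN = 3:(-2) ⇒ C = (-2, 3)
2·[UQF] = -1, 2·[CPG] = 11/4
[UQF]:[CPG] = -1:11/4 = -4/11

[UQF]:[CPG] = -4/11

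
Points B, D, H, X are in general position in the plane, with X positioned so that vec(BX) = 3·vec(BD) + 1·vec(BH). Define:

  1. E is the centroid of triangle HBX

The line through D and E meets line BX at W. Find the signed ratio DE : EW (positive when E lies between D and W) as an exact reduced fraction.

Choose coordinates B = (0, 0), D = (1, 0), H = (0, 1), X = (3, 1).
1. E is the centroid of triangle HBX ⇒ E = (1, 2/3)
line DE meets BX at W = (1, 1/3)
E = D + t·(W−D) with t = 2, so DE:EW = 2:-1

DE:EW = -2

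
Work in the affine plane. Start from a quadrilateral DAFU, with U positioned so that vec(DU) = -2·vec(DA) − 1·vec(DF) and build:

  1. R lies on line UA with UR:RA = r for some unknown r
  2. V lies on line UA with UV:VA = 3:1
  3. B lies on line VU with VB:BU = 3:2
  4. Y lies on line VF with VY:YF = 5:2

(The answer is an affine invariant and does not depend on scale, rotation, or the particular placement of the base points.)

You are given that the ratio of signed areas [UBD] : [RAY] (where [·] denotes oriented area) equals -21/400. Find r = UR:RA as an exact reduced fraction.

Work in coordinates with D = (0, 0), A = (1, 0), F = (0, 1), U = (-2, -1).
1. With UR:RA = r, write λ = r/(r+1) so R = U + λ·(A−U); R is affine-linear in λ
2. V lies on line UA with UV:VA = 3:1 ⇒ V = (1/4, -1/4)
3. B lies on line VU with VB:BU = 3:2 ⇒ B = (-11/10, -7/10)
4. Y lies on line VF with VY:YF = 5:2 ⇒ Y = (1/14, 9/14)
Every point depending on R is an affine combination of R and λ-independent points, so each such coordinate is linear in λ; the λ² term in each signed area is a multiple of (A−U)×(A−U) = 0, so 2·[UBD] and 2·[RAY] are each linear in λ. Evaluating at λ=0 and λ=1:
  2·[UBD] = 3/10,   2·[RAY] = -20/7·λ + 20/7
So [UBD]:[RAY] = (3/10) / (-20/7·λ + 20/7). Setting this equal to -21/400:
  3/10 = -21/400·(-20/7·λ + 20/7)  ⇒  λ = 3
Then r = λ/(1−λ) = (3)/(-2) = -3/2. Check: with r = -3/2, R = (7, 2) and [UBD]:[RAY] = -21/400 as required.

r = -3/2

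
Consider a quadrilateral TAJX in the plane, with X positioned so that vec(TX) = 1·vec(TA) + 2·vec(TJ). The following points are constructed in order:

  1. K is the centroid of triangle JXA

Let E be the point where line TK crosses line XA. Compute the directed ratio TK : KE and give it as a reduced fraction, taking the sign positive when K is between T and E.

Assign T = (0, 0), A = (1, 0), J = (0, 1), X = (1, 2) — the answer is frame-independent, so this choice is without loss of generality.
1. K is the centroid of triangle JXA ⇒ K = (2/3, 1)
line TK meets XA at E = (1, 3/2)
K = T + t·(E−T) with t = 2/3, so TK:KE = 2/3:1/3

TK:KE = 2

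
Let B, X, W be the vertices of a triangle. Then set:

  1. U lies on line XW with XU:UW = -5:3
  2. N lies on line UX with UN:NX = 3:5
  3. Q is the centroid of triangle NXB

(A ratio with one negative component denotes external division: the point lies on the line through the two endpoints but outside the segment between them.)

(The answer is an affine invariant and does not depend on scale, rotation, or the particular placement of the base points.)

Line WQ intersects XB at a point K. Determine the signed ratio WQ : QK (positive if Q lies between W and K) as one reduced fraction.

Choose coordinates B = (0, 0), X = (1, 0), W = (0, 1).
1. U lies on line XW with XU:UW = -5:3 ⇒ U = (-3/2, 5/2)
2. N lies on line UX with UN:NX = 3:5 ⇒ N = (-9/16, 25/16)
3. Q is the centroid of triangle NXB ⇒ Q = (7/48, 25/48)
line WQ meets XB at K = (7/23, 0)
Q = W + t·(K−W) with t = 23/48, so WQ:QK = 23/48:25/48

WQ:QK = 23/25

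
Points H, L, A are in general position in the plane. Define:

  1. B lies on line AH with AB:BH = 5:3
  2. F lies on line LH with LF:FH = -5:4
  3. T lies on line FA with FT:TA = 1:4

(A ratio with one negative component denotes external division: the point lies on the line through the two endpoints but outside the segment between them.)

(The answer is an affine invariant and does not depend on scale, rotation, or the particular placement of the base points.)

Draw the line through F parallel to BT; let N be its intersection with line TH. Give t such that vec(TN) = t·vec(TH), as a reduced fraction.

t = 5/12

Assign H = (0, 0), L = (1, 0), A = (0, 1) — the answer is frame-independent, so this choice is without loss of generality.
1. B lies on line AH with AB:BH = 5:3 ⇒ B = (0, 3/8)
2. F lies on line LH with LF:FH = -5:4 ⇒ F = (-4, 0)
3. T lies on line FA with FT:TA = 1:4 ⇒ T = (-16/5, 1/5)
through F parallel to BT: direction (-16/5, -7/40); meets TH at N = (-28/15, 7/60)
N = T + t·(H−T) with t = 5/12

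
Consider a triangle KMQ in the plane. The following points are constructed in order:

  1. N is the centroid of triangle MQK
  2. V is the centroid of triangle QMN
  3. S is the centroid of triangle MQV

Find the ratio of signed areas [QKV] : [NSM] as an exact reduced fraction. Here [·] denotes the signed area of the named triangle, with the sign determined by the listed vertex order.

Set K = (0, 0), M = (1, 0), Q = (0, 1); any affine frame gives the same invariant.
1. N is the centroid of triangle MQK ⇒ N = (1/3, 1/3)
2. V is the centroid of triangle QMN ⇒ V = (4/9, 4/9)
3. S is the centroid of triangle MQV ⇒ S = (13/27, 13/27)
2·[QKV] = 4/9, 2·[NSM] = -4/27
[QKV]:[NSM] = 4/9:-4/27 = -3

[QKV]:[NSM] = -3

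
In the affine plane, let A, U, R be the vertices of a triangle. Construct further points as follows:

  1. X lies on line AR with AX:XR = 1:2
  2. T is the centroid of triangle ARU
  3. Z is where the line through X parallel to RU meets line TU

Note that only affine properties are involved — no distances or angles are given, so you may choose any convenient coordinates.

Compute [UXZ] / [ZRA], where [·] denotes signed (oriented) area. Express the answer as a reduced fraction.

[UXZ]:[ZRA] = 2/3

Set A = (0, 0), U = (1, 0), R = (0, 1); any affine frame gives the same invariant.
1. X lies on line AR with AX:XR = 1:2 ⇒ X = (0, 1/3)
2. T is the centroid of triangle ARU ⇒ T = (1/3, 1/3)
3. Z is where the line through X parallel to RU meets line TU ⇒ Z = (-1/3, 2/3)
2·[UXZ] = -2/9, 2·[ZRA] = -1/3
[UXZ]:[ZRA] = -2/9:-1/3 = 2/3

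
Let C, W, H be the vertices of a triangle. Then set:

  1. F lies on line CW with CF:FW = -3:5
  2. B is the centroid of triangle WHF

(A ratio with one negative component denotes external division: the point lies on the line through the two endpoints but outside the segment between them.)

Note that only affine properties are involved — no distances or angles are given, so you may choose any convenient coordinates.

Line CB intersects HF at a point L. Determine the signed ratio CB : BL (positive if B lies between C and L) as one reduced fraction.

Choose coordinates C = (0, 0), W = (1, 0), H = (0, 1).
1. F lies on line CW with CF:FW = -3:5 ⇒ F = (-3/2, 0)
2. B is the centroid of triangle WHF ⇒ B = (-1/6, 1/3)
line CB meets HF at L = (-3/8, 3/4)
B = C + t·(L−C) with t = 4/9, so CB:BL = 4/9:5/9

CB:BL = 4/5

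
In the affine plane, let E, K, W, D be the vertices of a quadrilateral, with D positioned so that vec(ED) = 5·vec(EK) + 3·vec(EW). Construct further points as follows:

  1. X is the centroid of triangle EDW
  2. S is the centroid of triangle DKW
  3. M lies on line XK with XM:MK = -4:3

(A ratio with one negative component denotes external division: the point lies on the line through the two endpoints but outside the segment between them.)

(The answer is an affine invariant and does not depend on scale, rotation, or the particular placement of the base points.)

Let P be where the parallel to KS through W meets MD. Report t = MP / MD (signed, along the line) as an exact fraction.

Assign E = (0, 0), K = (1, 0), W = (0, 1), D = (5, 3) — the answer is frame-independent, so this choice is without loss of generality.
1. X is the centroid of triangle EDW ⇒ X = (5/3, 4/3)
2. S is the centroid of triangle DKW ⇒ S = (2, 4/3)
3. M lies on line XK with XM:MK = -4:3 ⇒ M = (-1, -4)
through W parallel to KS: direction (1, 4/3); meets MD at P = (-23, -89/3)
P = M + t·(D−M) with t = -11/3

t = -11/3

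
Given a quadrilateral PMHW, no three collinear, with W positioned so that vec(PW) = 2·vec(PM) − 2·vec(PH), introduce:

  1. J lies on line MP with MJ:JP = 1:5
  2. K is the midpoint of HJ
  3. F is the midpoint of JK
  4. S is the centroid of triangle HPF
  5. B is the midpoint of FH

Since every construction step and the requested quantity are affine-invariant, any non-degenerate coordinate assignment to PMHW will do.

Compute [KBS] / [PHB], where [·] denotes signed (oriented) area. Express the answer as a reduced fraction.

Assign P = (0, 0), M = (1, 0), H = (0, 1), W = (2, -2) — the answer is frame-independent, so this choice is without loss of generality.
1. J lies on line MP with MJ:JP = 1:5 ⇒ J = (5/6, 0)
2. K is the midpoint of HJ ⇒ K = (5/12, 1/2)
3. F is the midpoint of JK ⇒ F = (5/8, 1/4)
4. S is the centroid of triangle HPF ⇒ S = (5/24, 5/12)
5. B is the midpoint of FH ⇒ B = (5/16, 5/8)
2·[KBS] = 5/144, 2·[PHB] = -5/16
[KBS]:[PHB] = 5/144:-5/16 = -1/9

[KBS]:[PHB] = -1/9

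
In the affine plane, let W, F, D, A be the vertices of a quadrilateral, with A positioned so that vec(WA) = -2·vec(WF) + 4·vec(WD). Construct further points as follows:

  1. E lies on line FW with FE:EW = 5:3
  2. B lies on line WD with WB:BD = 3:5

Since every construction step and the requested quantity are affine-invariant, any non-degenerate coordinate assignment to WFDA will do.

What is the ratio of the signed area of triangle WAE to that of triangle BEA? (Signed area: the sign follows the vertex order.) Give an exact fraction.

[WAE]:[BEA] = -32/13

Choose coordinates W = (0, 0), F = (1, 0), D = (0, 1), A = (-2, 4).
1. E lies on line FW with FE:EW = 5:3 ⇒ E = (3/8, 0)
2. B lies on line WD with WB:BD = 3:5 ⇒ B = (0, 3/8)
2·[WAE] = -3/2, 2·[BEA] = 39/64
[WAE]:[BEA] = -3/2:39/64 = -32/13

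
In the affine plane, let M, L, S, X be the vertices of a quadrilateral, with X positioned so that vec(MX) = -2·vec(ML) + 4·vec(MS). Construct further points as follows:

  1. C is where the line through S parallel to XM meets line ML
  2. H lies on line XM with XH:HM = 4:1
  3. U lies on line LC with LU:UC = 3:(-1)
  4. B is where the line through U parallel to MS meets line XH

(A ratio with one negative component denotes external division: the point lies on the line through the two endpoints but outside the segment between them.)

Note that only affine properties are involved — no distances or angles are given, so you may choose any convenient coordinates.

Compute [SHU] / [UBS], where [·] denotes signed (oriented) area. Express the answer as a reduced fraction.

[SHU]:[UBS] = -18/5

Set M = (0, 0), L = (1, 0), S = (0, 1), X = (-2, 4); any affine frame gives the same invariant.
1. C is where the line through S parallel to XM meets line ML ⇒ C = (1/2, 0)
2. H lies on line XM with XH:HM = 4:1 ⇒ H = (-2/5, 4/5)
3. U lies on line LC with LU:UC = 3:(-1) ⇒ U = (1/4, 0)
4. B is where the line through U parallel to MS meets line XH ⇒ B = (1/4, -1/2)
2·[SHU] = 9/20, 2·[UBS] = -1/8
[SHU]:[UBS] = 9/20:-1/8 = -18/5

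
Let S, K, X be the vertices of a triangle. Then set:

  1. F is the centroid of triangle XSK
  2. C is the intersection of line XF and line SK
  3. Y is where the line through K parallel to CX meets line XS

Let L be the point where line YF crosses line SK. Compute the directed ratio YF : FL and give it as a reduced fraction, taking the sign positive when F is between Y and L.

Choose coordinates S = (0, 0), K = (1, 0), X = (0, 1).
1. F is the centroid of triangle XSK ⇒ F = (1/3, 1/3)
2. C is the intersection of line XF and line SK ⇒ C = (1/2, 0)
3. Y is where the line through K parallel to CX meets line XS ⇒ Y = (0, 2)
line YF meets SK at L = (2/5, 0)
F = Y + t·(L−Y) with t = 5/6, so YF:FL = 5/6:1/6

YF:FL = 5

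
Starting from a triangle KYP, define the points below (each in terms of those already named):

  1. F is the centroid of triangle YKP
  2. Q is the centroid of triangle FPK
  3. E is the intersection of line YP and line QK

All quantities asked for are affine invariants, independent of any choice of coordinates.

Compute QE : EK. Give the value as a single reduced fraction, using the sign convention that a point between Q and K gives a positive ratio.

QE:EK = -4/9

Choose coordinates K = (0, 0), Y = (1, 0), P = (0, 1).
1. F is the centroid of triangle YKP ⇒ F = (1/3, 1/3)
2. Q is the centroid of triangle FPK ⇒ Q = (1/9, 4/9)
3. E is the intersection of line YP and line QK ⇒ E = (1/5, 4/5)
E = Q + t·(K−Q) with t = -4/5, so QE:EK = t:(1−t) = -4/5:9/5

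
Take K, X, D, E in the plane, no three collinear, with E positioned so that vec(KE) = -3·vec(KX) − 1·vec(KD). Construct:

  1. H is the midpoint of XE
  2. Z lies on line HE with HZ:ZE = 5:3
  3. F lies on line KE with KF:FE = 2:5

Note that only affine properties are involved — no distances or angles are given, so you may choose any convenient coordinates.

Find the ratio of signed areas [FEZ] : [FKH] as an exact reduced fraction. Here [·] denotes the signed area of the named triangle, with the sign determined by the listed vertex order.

Set K = (0, 0), X = (1, 0), D = (0, 1), E = (-3, -1); any affine frame gives the same invariant.
1. H is the midpoint of XE ⇒ H = (-1, -1/2)
2. Z lies on line HE with HZ:ZE = 5:3 ⇒ Z = (-9/4, -13/16)
3. F lies on line KE with KF:FE = 2:5 ⇒ F = (-6/7, -2/7)
2·[FEZ] = 15/112, 2·[FKH] = -1/7
[FEZ]:[FKH] = 15/112:-1/7 = -15/16

[FEZ]:[FKH] = -15/16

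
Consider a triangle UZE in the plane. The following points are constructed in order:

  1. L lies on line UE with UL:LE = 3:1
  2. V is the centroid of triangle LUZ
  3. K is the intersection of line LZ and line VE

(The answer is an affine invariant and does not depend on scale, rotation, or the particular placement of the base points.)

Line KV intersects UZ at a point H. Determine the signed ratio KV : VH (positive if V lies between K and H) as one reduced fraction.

Work in coordinates with U = (0, 0), Z = (1, 0), E = (0, 1).
1. L lies on line UE with UL:LE = 3:1 ⇒ L = (0, 3/4)
2. V is the centroid of triangle LUZ ⇒ V = (1/3, 1/4)
3. K is the intersection of line LZ and line VE ⇒ K = (1/6, 5/8)
line KV meets UZ at H = (4/9, 0)
V = K + t·(H−K) with t = 3/5, so KV:VH = 3/5:2/5

KV:VH = 3/2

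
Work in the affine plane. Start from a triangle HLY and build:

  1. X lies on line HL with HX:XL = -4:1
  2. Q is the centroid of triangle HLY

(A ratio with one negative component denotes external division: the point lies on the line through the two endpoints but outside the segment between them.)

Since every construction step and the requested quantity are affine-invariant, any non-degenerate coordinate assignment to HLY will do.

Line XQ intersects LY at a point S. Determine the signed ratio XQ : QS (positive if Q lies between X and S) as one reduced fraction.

Work in coordinates with H = (0, 0), L = (1, 0), Y = (0, 1).
1. X lies on line HL with HX:XL = -4:1 ⇒ X = (4/3, 0)
2. Q is the centroid of triangle HLY ⇒ Q = (1/3, 1/3)
line XQ meets LY at S = (5/6, 1/6)
Q = X + t·(S−X) with t = 2, so XQ:QS = 2:-1

XQ:QS = -2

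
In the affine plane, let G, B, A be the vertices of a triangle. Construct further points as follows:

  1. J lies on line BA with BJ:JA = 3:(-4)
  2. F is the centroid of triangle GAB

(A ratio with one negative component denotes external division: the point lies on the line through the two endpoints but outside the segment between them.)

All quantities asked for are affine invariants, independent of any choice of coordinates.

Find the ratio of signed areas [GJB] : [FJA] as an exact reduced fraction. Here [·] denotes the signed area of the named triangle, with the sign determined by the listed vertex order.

Assign G = (0, 0), B = (1, 0), A = (0, 1) — the answer is frame-independent, so this choice is without loss of generality.
1. J lies on line BA with BJ:JA = 3:(-4) ⇒ J = (4, -3)
2. F is the centroid of triangle GAB ⇒ F = (1/3, 1/3)
2·[GJB] = 3, 2·[FJA] = 4/3
[GJB]:[FJA] = 3:4/3 = 9/4

[GJB]:[FJA] = 9/4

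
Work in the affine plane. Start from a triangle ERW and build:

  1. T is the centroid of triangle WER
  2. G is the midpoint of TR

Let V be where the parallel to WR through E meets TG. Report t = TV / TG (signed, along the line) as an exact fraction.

Assign E = (0, 0), R = (1, 0), W = (0, 1) — the answer is frame-independent, so this choice is without loss of generality.
1. T is the centroid of triangle WER ⇒ T = (1/3, 1/3)
2. G is the midpoint of TR ⇒ G = (2/3, 1/6)
through E parallel to WR: direction (1, -1); meets TG at V = (-1, 1)
V = T + t·(G−T) with t = -4

t = -4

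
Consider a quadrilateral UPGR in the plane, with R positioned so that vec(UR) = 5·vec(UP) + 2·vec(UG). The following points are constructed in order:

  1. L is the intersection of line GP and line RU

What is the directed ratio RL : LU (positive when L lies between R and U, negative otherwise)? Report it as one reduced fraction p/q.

Work in coordinates with U = (0, 0), P = (1, 0), G = (0, 1), R = (5, 2).
1. L is the intersection of line GP and line RU ⇒ L = (5/7, 2/7)
L = R + t·(U−R) with t = 6/7, so RL:LU = t:(1−t) = 6/7:1/7

RL:LU = 6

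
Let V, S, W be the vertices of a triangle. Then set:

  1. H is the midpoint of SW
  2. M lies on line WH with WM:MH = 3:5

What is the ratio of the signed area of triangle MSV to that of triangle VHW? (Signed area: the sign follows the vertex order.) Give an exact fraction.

[MSV]:[VHW] = -13/8

Work in coordinates with V = (0, 0), S = (1, 0), W = (0, 1).
1. H is the midpoint of SW ⇒ H = (1/2, 1/2)
2. M lies on line WH with WM:MH = 3:5 ⇒ M = (3/16, 13/16)
2·[MSV] = -13/16, 2·[VHW] = 1/2
[MSV]:[VHW] = -13/16:1/2 = -13/8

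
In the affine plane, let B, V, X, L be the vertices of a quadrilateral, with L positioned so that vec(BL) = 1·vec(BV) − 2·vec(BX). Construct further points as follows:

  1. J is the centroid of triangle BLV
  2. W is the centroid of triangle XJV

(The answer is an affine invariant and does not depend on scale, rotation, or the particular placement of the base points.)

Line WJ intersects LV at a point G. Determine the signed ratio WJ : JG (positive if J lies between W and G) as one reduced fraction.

WJ:JG = 1/3

Assign B = (0, 0), V = (1, 0), X = (0, 1), L = (1, -2) — the answer is frame-independent, so this choice is without loss of generality.
1. J is the centroid of triangle BLV ⇒ J = (2/3, -2/3)
2. W is the centroid of triangle XJV ⇒ W = (5/9, 1/9)
line WJ meets LV at G = (1, -3)
J = W + t·(G−W) with t = 1/4, so WJ:JG = 1/4:3/4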